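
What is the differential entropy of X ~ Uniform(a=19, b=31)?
2.4849 nats

We have X ~ Uniform(a=19, b=31).

The differential entropy measures the uncertainty or information content of the distribution.

For a Uniform distribution with a=19, b=31:
h(X) = 2.4849 nats

(In bits, this would be 3.5850 bits.)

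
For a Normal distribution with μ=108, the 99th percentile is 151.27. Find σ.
σ = 18.6000

For X ~ Normal(μ, σ), the p-th percentile satisfies x = μ + z_p × σ,
where z_p = Φ⁻¹(p) is the standard normal quantile.

Step 1: z_{0.99} = Φ⁻¹(0.99) = 2.3263

Step 2: Solve for σ:
151.27 = 108 + 2.3263 × σ
σ = (151.27 - 108) / 2.3263
σ = 43.27 / 2.3263
σ = 18.6000

Verification: μ + z × σ = 108 + 2.3263 × 18.6000 = 151.27 ✓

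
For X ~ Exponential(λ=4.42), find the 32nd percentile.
0.0873

We have X ~ Exponential(λ=4.42).

We want to find x such that P(X ≤ x) = 0.32.

This is the 32nd percentile, which means 32% of values fall below this point.

Using the inverse CDF (quantile function):
x = F⁻¹(0.32) = 0.0873

Verification: P(X ≤ 0.0873) = 0.32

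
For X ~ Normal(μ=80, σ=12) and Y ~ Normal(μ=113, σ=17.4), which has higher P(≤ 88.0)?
X has higher probability (P(X ≤ 88.0) = 0.7475 > P(Y ≤ 88.0) = 0.0754)

Compute P(≤ 88.0) for each distribution:

X ~ Normal(μ=80, σ=12):
P(X ≤ 88.0) = 0.7475

Y ~ Normal(μ=113, σ=17.4):
P(Y ≤ 88.0) = 0.0754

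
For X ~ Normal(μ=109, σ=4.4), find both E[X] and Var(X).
E[X] = 109.0000, Var(X) = 19.3600

We have X ~ Normal(μ=109, σ=4.4).

For a Normal distribution with μ=109, σ=4.4:

Expected value:
E[X] = 109.0000

Variance:
Var(X) = 19.3600

Standard deviation:
σ = √Var(X) = 4.4000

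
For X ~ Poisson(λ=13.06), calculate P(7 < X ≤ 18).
0.875394

We have X ~ Poisson(λ=13.06).

To find P(7 < X ≤ 18), we use:
P(7 < X ≤ 18) = P(X ≤ 18) - P(X ≤ 7)
                 = F(18) - F(7)
                 = 0.927757 - 0.052363
                 = 0.875394

So there's approximately a 87.5% chance that X falls in this range.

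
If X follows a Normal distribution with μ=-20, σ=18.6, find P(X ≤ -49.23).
0.058033

We have X ~ Normal(μ=-20, σ=18.6).

The CDF gives us P(X ≤ k).

Using the CDF:
P(X ≤ -49.23) = 0.058033

This means there's approximately a 5.8% chance that X is at most -49.23.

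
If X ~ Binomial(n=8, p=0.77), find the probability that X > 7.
0.123574

We have X ~ Binomial(n=8, p=0.77).

P(X > 7) = 1 - P(X ≤ 7)
                = 1 - F(7)
                = 1 - 0.876426
                = 0.123574

So there's approximately a 12.4% chance that X exceeds 7.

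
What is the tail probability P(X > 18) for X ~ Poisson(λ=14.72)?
0.161320

We have X ~ Poisson(λ=14.72).

P(X > 18) = 1 - P(X ≤ 18)
                = 1 - F(18)
                = 1 - 0.838680
                = 0.161320

So there's approximately a 16.1% chance that X exceeds 18.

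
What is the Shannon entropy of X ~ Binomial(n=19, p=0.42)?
2.1843 nats

We have X ~ Binomial(n=19, p=0.42).

The Shannon entropy measures the uncertainty or information content of the distribution.

For a Binomial distribution with n=19, p=0.42:
H(X) = 2.1843 nats

(In bits, this would be 3.1512 bits.)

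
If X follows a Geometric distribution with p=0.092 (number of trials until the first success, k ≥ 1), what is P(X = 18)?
0.017834

We have X ~ Geometric(p=0.092) (number of trials until the first success, k ≥ 1).

For a Geometric distribution, the PMF gives us the probability of each outcome.

Using the PMF formula:
P(X = 18) = 0.017834

Rounded to 4 decimal places: 0.0178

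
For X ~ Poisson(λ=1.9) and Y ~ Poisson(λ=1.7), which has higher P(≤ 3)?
Y has higher probability (P(Y ≤ 3) = 0.9068 > P(X ≤ 3) = 0.8747)

Compute P(≤ 3) for each distribution:

X ~ Poisson(λ=1.9):
P(X ≤ 3) = 0.8747

Y ~ Poisson(λ=1.7):
P(Y ≤ 3) = 0.9068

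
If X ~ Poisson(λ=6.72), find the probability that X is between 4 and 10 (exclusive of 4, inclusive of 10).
0.720059

We have X ~ Poisson(λ=6.72).

To find P(4 < X ≤ 10), we use:
P(4 < X ≤ 10) = P(X ≤ 10) - P(X ≤ 4)
                 = F(10) - F(4)
                 = 0.920159 - 0.200100
                 = 0.720059

So there's approximately a 72.0% chance that X falls in this range.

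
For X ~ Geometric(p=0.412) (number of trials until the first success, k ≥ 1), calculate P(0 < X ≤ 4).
0.880461

We have X ~ Geometric(p=0.412) (number of trials until the first success, k ≥ 1).

To find P(0 < X ≤ 4), we use:
P(0 < X ≤ 4) = P(X ≤ 4) - P(X ≤ 0)
                 = F(4) - F(0)
                 = 0.880461 - 0.000000
                 = 0.880461

So there's approximately a 88.0% chance that X falls in this range.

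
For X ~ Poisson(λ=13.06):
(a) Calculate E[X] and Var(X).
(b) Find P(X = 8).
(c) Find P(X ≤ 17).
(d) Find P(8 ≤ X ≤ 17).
(a) E[X] = 13.0600, Var(X) = 13.0600
(b) P(X = 8) = 0.044683
(c) P(X ≤ 17) = 0.887136
(d) P(8 ≤ X ≤ 17) = 0.834773

We have X ~ Poisson(λ=13.06).

(a) Moments:
E[X] = 13.0600
Var(X) = 13.0600
σ = √Var(X) = 3.6139

(b) Point probability using PMF:
P(X = 8) = 0.044683

(c) Cumulative probability using CDF:
P(X ≤ 17) = F(17) = 0.887136

(d) Range probability:
P(8 ≤ X ≤ 17) = P(X ≤ 17) - P(X ≤ 7)
                   = F(17) - F(7)
                   = 0.887136 - 0.052363
                   = 0.834773

This means approximately 83.5% of outcomes fall in the interval [8, 17].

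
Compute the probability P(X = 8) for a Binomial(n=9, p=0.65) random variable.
0.100373

We have X ~ Binomial(n=9, p=0.65).

For a Binomial distribution, the PMF gives us the probability of each outcome.

Using the PMF formula:
P(X = 8) = 0.100373

Rounded to 4 decimal places: 0.1004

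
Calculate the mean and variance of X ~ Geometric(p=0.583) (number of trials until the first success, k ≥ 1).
E[X] = 1.7153, Var(X) = 1.2269

We have X ~ Geometric(p=0.583) (number of trials until the first success, k ≥ 1).

For a Geometric distribution with p=0.583 (number of trials until the first success, k ≥ 1):

Expected value:
E[X] = 1.7153

Variance:
Var(X) = 1.2269

Standard deviation:
σ = √Var(X) = 1.1076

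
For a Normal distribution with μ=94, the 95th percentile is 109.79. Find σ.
σ = 9.5996

For X ~ Normal(μ, σ), the p-th percentile satisfies x = μ + z_p × σ,
where z_p = Φ⁻¹(p) is the standard normal quantile.

Step 1: z_{0.95} = Φ⁻¹(0.95) = 1.6449

Step 2: Solve for σ:
109.79 = 94 + 1.6449 × σ
σ = (109.79 - 94) / 1.6449
σ = 15.79 / 1.6449
σ = 9.5996

Verification: μ + z × σ = 94 + 1.6449 × 9.5996 = 109.79 ✓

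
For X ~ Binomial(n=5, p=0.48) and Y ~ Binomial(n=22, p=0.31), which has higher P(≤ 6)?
X has higher probability (P(X ≤ 6) = 1.0000 > P(Y ≤ 6) = 0.4532)

Compute P(≤ 6) for each distribution:

X ~ Binomial(n=5, p=0.48):
P(X ≤ 6) = 1.0000

Y ~ Binomial(n=22, p=0.31):
P(Y ≤ 6) = 0.4532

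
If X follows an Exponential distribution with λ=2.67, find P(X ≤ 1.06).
0.940999

We have X ~ Exponential(λ=2.67).

The CDF gives us P(X ≤ k).

Using the CDF:
P(X ≤ 1.06) = 0.940999

This means there's approximately a 94.1% chance that X is at most 1.06.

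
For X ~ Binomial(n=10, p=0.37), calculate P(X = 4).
0.246076

We have X ~ Binomial(n=10, p=0.37).

For a Binomial distribution, the PMF gives us the probability of each outcome.

Using the PMF formula:
P(X = 4) = 0.246076

Rounded to 4 decimal places: 0.2461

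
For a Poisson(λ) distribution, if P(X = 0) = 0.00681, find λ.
λ = 4.9894

For a Poisson(λ) distribution, the PMF at 0 is:
P(X = 0) = λ^0 e^(-λ) / 0! = e^(-λ)

Given P(X = 0) = 0.00681:
e^(-λ) = 0.00681
-λ = ln(0.00681)
λ = -ln(0.00681) = 4.9894

Verification: e^(-4.9894) = 0.00681 ✓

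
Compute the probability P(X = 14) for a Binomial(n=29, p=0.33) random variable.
0.034670

We have X ~ Binomial(n=29, p=0.33).

For a Binomial distribution, the PMF gives us the probability of each outcome.

Using the PMF formula:
P(X = 14) = 0.034670

Rounded to 4 decimal places: 0.0347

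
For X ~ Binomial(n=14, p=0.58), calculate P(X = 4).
0.019348

We have X ~ Binomial(n=14, p=0.58).

For a Binomial distribution, the PMF gives us the probability of each outcome.

Using the PMF formula:
P(X = 4) = 0.019348

Rounded to 4 decimal places: 0.0193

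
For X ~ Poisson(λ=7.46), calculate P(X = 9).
0.113514

We have X ~ Poisson(λ=7.46).

For a Poisson distribution, the PMF gives us the probability of each outcome.

Using the PMF formula:
P(X = 9) = 0.113514

Rounded to 4 decimal places: 0.1135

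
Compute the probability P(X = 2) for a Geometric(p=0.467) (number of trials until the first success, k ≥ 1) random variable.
0.248911

We have X ~ Geometric(p=0.467) (number of trials until the first success, k ≥ 1).

For a Geometric distribution, the PMF gives us the probability of each outcome.

Using the PMF formula:
P(X = 2) = 0.248911

Rounded to 4 decimal places: 0.2489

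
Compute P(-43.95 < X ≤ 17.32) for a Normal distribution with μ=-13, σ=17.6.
0.918202

We have X ~ Normal(μ=-13, σ=17.6).

To find P(-43.95 < X ≤ 17.32), we use:
P(-43.95 < X ≤ 17.32) = P(X ≤ 17.32) - P(X ≤ -43.95)
                 = F(17.32) - F(-43.95)
                 = 0.957531 - 0.039329
                 = 0.918202

So there's approximately a 91.8% chance that X falls in this range.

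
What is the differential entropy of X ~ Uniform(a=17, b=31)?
2.6391 nats

We have X ~ Uniform(a=17, b=31).

The differential entropy measures the uncertainty or information content of the distribution.

For a Uniform distribution with a=17, b=31:
h(X) = 2.6391 nats

(In bits, this would be 3.8074 bits.)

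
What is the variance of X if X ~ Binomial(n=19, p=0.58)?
4.6284

We have X ~ Binomial(n=19, p=0.58).

For a Binomial distribution with n=19, p=0.58:
Var(X) = 4.6284

The variance measures the spread of the distribution around the mean.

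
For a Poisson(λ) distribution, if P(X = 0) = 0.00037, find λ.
λ = 7.9020

For a Poisson(λ) distribution, the PMF at 0 is:
P(X = 0) = λ^0 e^(-λ) / 0! = e^(-λ)

Given P(X = 0) = 0.00037:
e^(-λ) = 0.00037
-λ = ln(0.00037)
λ = -ln(0.00037) = 7.9020

Verification: e^(-7.9020) = 0.00037 ✓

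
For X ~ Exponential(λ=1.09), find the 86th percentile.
1.8038

We have X ~ Exponential(λ=1.09).

We want to find x such that P(X ≤ x) = 0.86.

This is the 86th percentile, which means 86% of values fall below this point.

Using the inverse CDF (quantile function):
x = F⁻¹(0.86) = 1.8038

Verification: P(X ≤ 1.8038) = 0.86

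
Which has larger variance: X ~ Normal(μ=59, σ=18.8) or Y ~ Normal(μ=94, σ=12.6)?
X has larger variance (353.4400 > 158.7600)

Compute the variance for each distribution:

X ~ Normal(μ=59, σ=18.8):
Var(X) = 353.4400

Y ~ Normal(μ=94, σ=12.6):
Var(Y) = 158.7600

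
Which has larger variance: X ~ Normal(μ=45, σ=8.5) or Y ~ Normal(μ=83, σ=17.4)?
Y has larger variance (302.7600 > 72.2500)

Compute the variance for each distribution:

X ~ Normal(μ=45, σ=8.5):
Var(X) = 72.2500

Y ~ Normal(μ=83, σ=17.4):
Var(Y) = 302.7600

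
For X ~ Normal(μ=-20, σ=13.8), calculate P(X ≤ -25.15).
0.354504

We have X ~ Normal(μ=-20, σ=13.8).

The CDF gives us P(X ≤ k).

Using the CDF:
P(X ≤ -25.15) = 0.354504

This means there's approximately a 35.5% chance that X is at most -25.15.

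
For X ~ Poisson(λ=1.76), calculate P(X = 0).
0.172045

We have X ~ Poisson(λ=1.76).

For a Poisson distribution, the PMF gives us the probability of each outcome.

Using the PMF formula:
P(X = 0) = 0.172045

Rounded to 4 decimal places: 0.1720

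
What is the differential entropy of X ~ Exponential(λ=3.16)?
-0.1506 nats

We have X ~ Exponential(λ=3.16).

The differential entropy measures the uncertainty or information content of the distribution.

For an Exponential distribution with λ=3.16:
h(X) = -0.1506 nats

(In bits, this would be -0.2172 bits.)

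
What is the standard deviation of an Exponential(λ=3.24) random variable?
0.3086

We have X ~ Exponential(λ=3.24).

For an Exponential distribution with λ=3.24:
σ = √Var(X) = 0.3086

The standard deviation is the square root of the variance.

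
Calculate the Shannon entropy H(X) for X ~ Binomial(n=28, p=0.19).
2.1405 nats

We have X ~ Binomial(n=28, p=0.19).

The Shannon entropy measures the uncertainty or information content of the distribution.

For a Binomial distribution with n=28, p=0.19:
H(X) = 2.1405 nats

(In bits, this would be 3.0881 bits.)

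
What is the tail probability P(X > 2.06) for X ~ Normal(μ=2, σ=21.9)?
0.498907

We have X ~ Normal(μ=2, σ=21.9).

P(X > 2.06) = 1 - P(X ≤ 2.06)
                = 1 - F(2.06)
                = 1 - 0.501093
                = 0.498907

So there's approximately a 49.9% chance that X exceeds 2.06.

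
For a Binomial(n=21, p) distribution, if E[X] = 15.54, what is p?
p = 0.74

For a Binomial(n, p) distribution:
E[X] = n × p

Given n = 21 and E[X] = 15.54:
15.54 = 21 × p
p = 15.54 / 21 = 0.74

Verification: Binomial(21, 0.74) has E[X] = 15.54 ✓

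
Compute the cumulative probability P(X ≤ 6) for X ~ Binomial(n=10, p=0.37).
0.964375

We have X ~ Binomial(n=10, p=0.37).

The CDF gives us P(X ≤ k).

Using the CDF:
P(X ≤ 6) = 0.964375

This means there's approximately a 96.4% chance that X is at most 6.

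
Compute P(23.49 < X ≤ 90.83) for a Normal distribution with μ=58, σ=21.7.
0.878967

We have X ~ Normal(μ=58, σ=21.7).

To find P(23.49 < X ≤ 90.83), we use:
P(23.49 < X ≤ 90.83) = P(X ≤ 90.83) - P(X ≤ 23.49)
                 = F(90.83) - F(23.49)
                 = 0.934848 - 0.055881
                 = 0.878967

So there's approximately a 87.9% chance that X falls in this range.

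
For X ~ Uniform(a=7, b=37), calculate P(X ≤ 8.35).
0.045000

We have X ~ Uniform(a=7, b=37).

The CDF gives us P(X ≤ k).

Using the CDF:
P(X ≤ 8.35) = 0.045000

This means there's approximately a 4.5% chance that X is at most 8.35.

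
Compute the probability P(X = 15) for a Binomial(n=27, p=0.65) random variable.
0.091762

We have X ~ Binomial(n=27, p=0.65).

For a Binomial distribution, the PMF gives us the probability of each outcome.

Using the PMF formula:
P(X = 15) = 0.091762

Rounded to 4 decimal places: 0.0918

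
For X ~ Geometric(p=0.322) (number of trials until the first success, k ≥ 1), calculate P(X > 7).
0.065858

We have X ~ Geometric(p=0.322) (number of trials until the first success, k ≥ 1).

P(X > 7) = 1 - P(X ≤ 7)
                = 1 - F(7)
                = 1 - 0.934142
                = 0.065858

So there's approximately a 6.6% chance that X exceeds 7.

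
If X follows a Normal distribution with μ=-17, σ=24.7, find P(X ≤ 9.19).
0.855501

We have X ~ Normal(μ=-17, σ=24.7).

The CDF gives us P(X ≤ k).

Using the CDF:
P(X ≤ 9.19) = 0.855501

This means there's approximately a 85.6% chance that X is at most 9.19.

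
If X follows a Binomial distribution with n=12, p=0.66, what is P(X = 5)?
0.052095

We have X ~ Binomial(n=12, p=0.66).

For a Binomial distribution, the PMF gives us the probability of each outcome.

Using the PMF formula:
P(X = 5) = 0.052095

Rounded to 4 decimal places: 0.0521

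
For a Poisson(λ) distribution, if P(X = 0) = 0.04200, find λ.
λ = 3.1701

For a Poisson(λ) distribution, the PMF at 0 is:
P(X = 0) = λ^0 e^(-λ) / 0! = e^(-λ)

Given P(X = 0) = 0.04200:
e^(-λ) = 0.04200
-λ = ln(0.04200)
λ = -ln(0.04200) = 3.1701

Verification: e^(-3.1701) = 0.04200 ✓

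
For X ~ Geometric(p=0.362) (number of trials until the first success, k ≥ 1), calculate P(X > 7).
0.043027

We have X ~ Geometric(p=0.362) (number of trials until the first success, k ≥ 1).

P(X > 7) = 1 - P(X ≤ 7)
                = 1 - F(7)
                = 1 - 0.956973
                = 0.043027

So there's approximately a 4.3% chance that X exceeds 7.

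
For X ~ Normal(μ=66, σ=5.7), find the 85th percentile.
71.9077

We have X ~ Normal(μ=66, σ=5.7).

We want to find x such that P(X ≤ x) = 0.85.

This is the 85th percentile, which means 85% of values fall below this point.

Using the inverse CDF (quantile function):
x = F⁻¹(0.85) = 71.9077

Verification: P(X ≤ 71.9077) = 0.85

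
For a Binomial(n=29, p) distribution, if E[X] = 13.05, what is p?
p = 0.45

For a Binomial(n, p) distribution:
E[X] = n × p

Given n = 29 and E[X] = 13.05:
13.05 = 29 × p
p = 13.05 / 29 = 0.45

Verification: Binomial(29, 0.45) has E[X] = 13.05 ✓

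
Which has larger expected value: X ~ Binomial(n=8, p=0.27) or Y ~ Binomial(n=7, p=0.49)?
Y has larger mean (3.4300 > 2.1600)

Compute the expected value for each distribution:

X ~ Binomial(n=8, p=0.27):
E[X] = 2.1600

Y ~ Binomial(n=7, p=0.49):
E[Y] = 3.4300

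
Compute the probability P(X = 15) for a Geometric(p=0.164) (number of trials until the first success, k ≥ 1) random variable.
0.013358

We have X ~ Geometric(p=0.164) (number of trials until the first success, k ≥ 1).

For a Geometric distribution, the PMF gives us the probability of each outcome.

Using the PMF formula:
P(X = 15) = 0.013358

Rounded to 4 decimal places: 0.0134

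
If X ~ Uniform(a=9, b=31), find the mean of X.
20.0000

We have X ~ Uniform(a=9, b=31).

For a Uniform distribution with a=9, b=31:
E[X] = 20.0000

This is the expected (average) value of X.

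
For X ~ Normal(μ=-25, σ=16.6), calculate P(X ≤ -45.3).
0.110685

We have X ~ Normal(μ=-25, σ=16.6).

The CDF gives us P(X ≤ k).

Using the CDF:
P(X ≤ -45.3) = 0.110685

This means there's approximately a 11.1% chance that X is at most -45.3.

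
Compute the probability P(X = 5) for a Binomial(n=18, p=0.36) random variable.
0.156578

We have X ~ Binomial(n=18, p=0.36).

For a Binomial distribution, the PMF gives us the probability of each outcome.

Using the PMF formula:
P(X = 5) = 0.156578

Rounded to 4 decimal places: 0.1566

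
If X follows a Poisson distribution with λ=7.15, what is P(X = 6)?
0.145646

We have X ~ Poisson(λ=7.15).

For a Poisson distribution, the PMF gives us the probability of each outcome.

Using the PMF formula:
P(X = 6) = 0.145646

Rounded to 4 decimal places: 0.1456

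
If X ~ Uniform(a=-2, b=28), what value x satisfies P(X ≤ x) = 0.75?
20.5000

We have X ~ Uniform(a=-2, b=28).

We want to find x such that P(X ≤ x) = 0.75.

This is the 75th percentile, which means 75% of values fall below this point.

Using the inverse CDF (quantile function):
x = F⁻¹(0.75) = 20.5000

Verification: P(X ≤ 20.5000) = 0.75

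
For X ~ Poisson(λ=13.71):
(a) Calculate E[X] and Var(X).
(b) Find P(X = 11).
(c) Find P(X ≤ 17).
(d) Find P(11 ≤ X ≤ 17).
(a) E[X] = 13.7100, Var(X) = 13.7100
(b) P(X = 11) = 0.089553
(c) P(X ≤ 17) = 0.847219
(d) P(11 ≤ X ≤ 17) = 0.651512

We have X ~ Poisson(λ=13.71).

(a) Moments:
E[X] = 13.7100
Var(X) = 13.7100
σ = √Var(X) = 3.7027

(b) Point probability using PMF:
P(X = 11) = 0.089553

(c) Cumulative probability using CDF:
P(X ≤ 17) = F(17) = 0.847219

(d) Range probability:
P(11 ≤ X ≤ 17) = P(X ≤ 17) - P(X ≤ 10)
                   = F(17) - F(10)
                   = 0.847219 - 0.195707
                   = 0.651512

This means approximately 65.2% of outcomes fall in the interval [11, 17].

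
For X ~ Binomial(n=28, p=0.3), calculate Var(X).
5.8800

We have X ~ Binomial(n=28, p=0.3).

For a Binomial distribution with n=28, p=0.3:
Var(X) = 5.8800

The variance measures the spread of the distribution around the mean.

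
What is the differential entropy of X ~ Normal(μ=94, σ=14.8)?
4.1136 nats

We have X ~ Normal(μ=94, σ=14.8).

The differential entropy measures the uncertainty or information content of the distribution.

For a Normal distribution with μ=94, σ=14.8:
h(X) = 4.1136 nats

(In bits, this would be 5.9346 bits.)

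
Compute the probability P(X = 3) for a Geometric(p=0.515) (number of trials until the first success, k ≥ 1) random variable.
0.121141

We have X ~ Geometric(p=0.515) (number of trials until the first success, k ≥ 1).

For a Geometric distribution, the PMF gives us the probability of each outcome.

Using the PMF formula:
P(X = 3) = 0.121141

Rounded to 4 decimal places: 0.1211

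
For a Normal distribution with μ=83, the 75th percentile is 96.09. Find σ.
σ = 19.4073

For X ~ Normal(μ, σ), the p-th percentile satisfies x = μ + z_p × σ,
where z_p = Φ⁻¹(p) is the standard normal quantile.

Step 1: z_{0.75} = Φ⁻¹(0.75) = 0.6745

Step 2: Solve for σ:
96.09 = 83 + 0.6745 × σ
σ = (96.09 - 83) / 0.6745
σ = 13.09 / 0.6745
σ = 19.4073

Verification: μ + z × σ = 83 + 0.6745 × 19.4073 = 96.09 ✓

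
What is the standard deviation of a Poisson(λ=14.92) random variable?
3.8626

We have X ~ Poisson(λ=14.92).

For a Poisson distribution with λ=14.92:
σ = √Var(X) = 3.8626

The standard deviation is the square root of the variance.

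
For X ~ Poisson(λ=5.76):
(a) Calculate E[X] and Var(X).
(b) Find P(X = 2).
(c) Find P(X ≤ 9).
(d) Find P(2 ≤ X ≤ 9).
(a) E[X] = 5.7600, Var(X) = 5.7600
(b) P(X = 2) = 0.052273
(c) P(X ≤ 9) = 0.931608
(d) P(2 ≤ X ≤ 9) = 0.910306

We have X ~ Poisson(λ=5.76).

(a) Moments:
E[X] = 5.7600
Var(X) = 5.7600
σ = √Var(X) = 2.4000

(b) Point probability using PMF:
P(X = 2) = 0.052273

(c) Cumulative probability using CDF:
P(X ≤ 9) = F(9) = 0.931608

(d) Range probability:
P(2 ≤ X ≤ 9) = P(X ≤ 9) - P(X ≤ 1)
                   = F(9) - F(1)
                   = 0.931608 - 0.021302
                   = 0.910306

This means approximately 91.0% of outcomes fall in the interval [2, 9].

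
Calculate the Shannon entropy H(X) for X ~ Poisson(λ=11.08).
2.6136 nats

We have X ~ Poisson(λ=11.08).

The Shannon entropy measures the uncertainty or information content of the distribution.

For a Poisson distribution with λ=11.08:
H(X) = 2.6136 nats

(In bits, this would be 3.7706 bits.)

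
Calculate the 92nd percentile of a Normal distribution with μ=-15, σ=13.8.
4.3900

We have X ~ Normal(μ=-15, σ=13.8).

We want to find x such that P(X ≤ x) = 0.92.

This is the 92nd percentile, which means 92% of values fall below this point.

Using the inverse CDF (quantile function):
x = F⁻¹(0.92) = 4.3900

Verification: P(X ≤ 4.3900) = 0.92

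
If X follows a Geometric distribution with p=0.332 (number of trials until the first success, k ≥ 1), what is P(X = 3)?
0.148146

We have X ~ Geometric(p=0.332) (number of trials until the first success, k ≥ 1).

For a Geometric distribution, the PMF gives us the probability of each outcome.

Using the PMF formula:
P(X = 3) = 0.148146

Rounded to 4 decimal places: 0.1481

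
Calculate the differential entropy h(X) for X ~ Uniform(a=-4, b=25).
3.3673 nats

We have X ~ Uniform(a=-4, b=25).

The differential entropy measures the uncertainty or information content of the distribution.

For a Uniform distribution with a=-4, b=25:
h(X) = 3.3673 nats

(In bits, this would be 4.8580 bits.)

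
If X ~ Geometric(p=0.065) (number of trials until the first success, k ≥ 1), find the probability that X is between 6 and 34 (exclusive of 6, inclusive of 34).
0.566379

We have X ~ Geometric(p=0.065) (number of trials until the first success, k ≥ 1).

To find P(6 < X ≤ 34), we use:
P(6 < X ≤ 34) = P(X ≤ 34) - P(X ≤ 6)
                 = F(34) - F(6)
                 = 0.898236 - 0.331857
                 = 0.566379

So there's approximately a 56.6% chance that X falls in this range.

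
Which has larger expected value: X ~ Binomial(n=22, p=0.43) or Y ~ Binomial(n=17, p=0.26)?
X has larger mean (9.4600 > 4.4200)

Compute the expected value for each distribution:

X ~ Binomial(n=22, p=0.43):
E[X] = 9.4600

Y ~ Binomial(n=17, p=0.26):
E[Y] = 4.4200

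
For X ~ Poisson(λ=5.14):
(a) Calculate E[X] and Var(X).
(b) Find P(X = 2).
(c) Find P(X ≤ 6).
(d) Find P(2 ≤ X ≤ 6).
(a) E[X] = 5.1400, Var(X) = 5.1400
(b) P(X = 2) = 0.077379
(c) P(X ≤ 6) = 0.741439
(d) P(2 ≤ X ≤ 6) = 0.705473

We have X ~ Poisson(λ=5.14).

(a) Moments:
E[X] = 5.1400
Var(X) = 5.1400
σ = √Var(X) = 2.2672

(b) Point probability using PMF:
P(X = 2) = 0.077379

(c) Cumulative probability using CDF:
P(X ≤ 6) = F(6) = 0.741439

(d) Range probability:
P(2 ≤ X ≤ 6) = P(X ≤ 6) - P(X ≤ 1)
                   = F(6) - F(1)
                   = 0.741439 - 0.035966
                   = 0.705473

This means approximately 70.5% of outcomes fall in the interval [2, 6].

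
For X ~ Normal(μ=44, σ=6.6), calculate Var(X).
43.5600

We have X ~ Normal(μ=44, σ=6.6).

For a Normal distribution with μ=44, σ=6.6:
Var(X) = 43.5600

The variance measures the spread of the distribution around the mean.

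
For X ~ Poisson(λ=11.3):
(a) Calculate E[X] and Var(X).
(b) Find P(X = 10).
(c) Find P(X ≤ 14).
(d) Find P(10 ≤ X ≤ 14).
(a) E[X] = 11.3000, Var(X) = 11.3000
(b) P(X = 10) = 0.115743
(c) P(X ≤ 14) = 0.831340
(d) P(10 ≤ X ≤ 14) = 0.522481

We have X ~ Poisson(λ=11.3).

(a) Moments:
E[X] = 11.3000
Var(X) = 11.3000
σ = √Var(X) = 3.3615

(b) Point probability using PMF:
P(X = 10) = 0.115743

(c) Cumulative probability using CDF:
P(X ≤ 14) = F(14) = 0.831340

(d) Range probability:
P(10 ≤ X ≤ 14) = P(X ≤ 14) - P(X ≤ 9)
                   = F(14) - F(9)
                   = 0.831340 - 0.308859
                   = 0.522481

This means approximately 52.2% of outcomes fall in the interval [10, 14].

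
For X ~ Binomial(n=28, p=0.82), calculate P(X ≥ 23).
0.608782

We have X ~ Binomial(n=28, p=0.82).

For discrete distributions, P(X ≥ 23) = 1 - P(X ≤ 22).

P(X ≤ 22) = 0.391218
P(X ≥ 23) = 1 - 0.391218 = 0.608782

So there's approximately a 60.9% chance that X is at least 23.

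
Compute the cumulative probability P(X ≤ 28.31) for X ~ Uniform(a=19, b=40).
0.443333

We have X ~ Uniform(a=19, b=40).

The CDF gives us P(X ≤ k).

Using the CDF:
P(X ≤ 28.31) = 0.443333

This means there's approximately a 44.3% chance that X is at most 28.31.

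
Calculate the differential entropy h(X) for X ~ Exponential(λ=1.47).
0.6147 nats

We have X ~ Exponential(λ=1.47).

The differential entropy measures the uncertainty or information content of the distribution.

For an Exponential distribution with λ=1.47:
h(X) = 0.6147 nats

(In bits, this would be 0.8869 bits.)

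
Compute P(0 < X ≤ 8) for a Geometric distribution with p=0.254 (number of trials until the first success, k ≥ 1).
0.904080

We have X ~ Geometric(p=0.254) (number of trials until the first success, k ≥ 1).

To find P(0 < X ≤ 8), we use:
P(0 < X ≤ 8) = P(X ≤ 8) - P(X ≤ 0)
                 = F(8) - F(0)
                 = 0.904080 - 0.000000
                 = 0.904080

So there's approximately a 90.4% chance that X falls in this range.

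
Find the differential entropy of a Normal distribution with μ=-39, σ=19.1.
4.3686 nats

We have X ~ Normal(μ=-39, σ=19.1).

The differential entropy measures the uncertainty or information content of the distribution.

For a Normal distribution with μ=-39, σ=19.1:
h(X) = 4.3686 nats

(In bits, this would be 6.3026 bits.)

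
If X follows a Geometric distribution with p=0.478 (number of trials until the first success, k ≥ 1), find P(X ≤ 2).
0.727516

We have X ~ Geometric(p=0.478) (number of trials until the first success, k ≥ 1).

The CDF gives us P(X ≤ k).

Using the CDF:
P(X ≤ 2) = 0.727516

This means there's approximately a 72.8% chance that X is at most 2.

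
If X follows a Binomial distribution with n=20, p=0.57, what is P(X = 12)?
0.173186

We have X ~ Binomial(n=20, p=0.57).

For a Binomial distribution, the PMF gives us the probability of each outcome.

Using the PMF formula:
P(X = 12) = 0.173186

Rounded to 4 decimal places: 0.1732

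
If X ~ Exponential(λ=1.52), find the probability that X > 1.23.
0.154185

We have X ~ Exponential(λ=1.52).

P(X > 1.23) = 1 - P(X ≤ 1.23)
                = 1 - F(1.23)
                = 1 - 0.845815
                = 0.154185

So there's approximately a 15.4% chance that X exceeds 1.23.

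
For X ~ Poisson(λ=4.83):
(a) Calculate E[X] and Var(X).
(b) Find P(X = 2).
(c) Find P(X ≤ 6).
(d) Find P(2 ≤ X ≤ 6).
(a) E[X] = 4.8300, Var(X) = 4.8300
(b) P(X = 2) = 0.093158
(c) P(X ≤ 6) = 0.786595
(d) P(2 ≤ X ≤ 6) = 0.740034

We have X ~ Poisson(λ=4.83).

(a) Moments:
E[X] = 4.8300
Var(X) = 4.8300
σ = √Var(X) = 2.1977

(b) Point probability using PMF:
P(X = 2) = 0.093158

(c) Cumulative probability using CDF:
P(X ≤ 6) = F(6) = 0.786595

(d) Range probability:
P(2 ≤ X ≤ 6) = P(X ≤ 6) - P(X ≤ 1)
                   = F(6) - F(1)
                   = 0.786595 - 0.046561
                   = 0.740034

This means approximately 74.0% of outcomes fall in the interval [2, 6].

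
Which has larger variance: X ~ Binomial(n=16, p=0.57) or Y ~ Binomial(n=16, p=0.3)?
X has larger variance (3.9216 > 3.3600)

Compute the variance for each distribution:

X ~ Binomial(n=16, p=0.57):
Var(X) = 3.9216

Y ~ Binomial(n=16, p=0.3):
Var(Y) = 3.3600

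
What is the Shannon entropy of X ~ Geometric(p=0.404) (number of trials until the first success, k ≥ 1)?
1.6698 nats

We have X ~ Geometric(p=0.404) (number of trials until the first success, k ≥ 1).

The Shannon entropy measures the uncertainty or information content of the distribution.

For a Geometric distribution with p=0.404 (number of trials until the first success, k ≥ 1):
H(X) = 1.6698 nats

(In bits, this would be 2.4090 bits.)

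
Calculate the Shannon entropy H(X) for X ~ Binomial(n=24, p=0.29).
2.2143 nats

We have X ~ Binomial(n=24, p=0.29).

The Shannon entropy measures the uncertainty or information content of the distribution.

For a Binomial distribution with n=24, p=0.29:
H(X) = 2.2143 nats

(In bits, this would be 3.1945 bits.)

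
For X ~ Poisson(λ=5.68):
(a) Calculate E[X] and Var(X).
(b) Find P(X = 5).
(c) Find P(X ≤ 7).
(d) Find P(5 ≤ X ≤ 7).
(a) E[X] = 5.6800, Var(X) = 5.6800
(b) P(X = 5) = 0.168177
(c) P(X ≤ 7) = 0.786738
(d) P(5 ≤ X ≤ 7) = 0.456571

We have X ~ Poisson(λ=5.68).

(a) Moments:
E[X] = 5.6800
Var(X) = 5.6800
σ = √Var(X) = 2.3833

(b) Point probability using PMF:
P(X = 5) = 0.168177

(c) Cumulative probability using CDF:
P(X ≤ 7) = F(7) = 0.786738

(d) Range probability:
P(5 ≤ X ≤ 7) = P(X ≤ 7) - P(X ≤ 4)
                   = F(7) - F(4)
                   = 0.786738 - 0.330167
                   = 0.456571

This means approximately 45.7% of outcomes fall in the interval [5, 7].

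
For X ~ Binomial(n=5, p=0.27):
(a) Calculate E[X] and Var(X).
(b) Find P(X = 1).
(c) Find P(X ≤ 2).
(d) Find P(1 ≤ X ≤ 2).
(a) E[X] = 1.3500, Var(X) = 0.9855
(b) P(X = 1) = 0.383376
(c) P(X ≤ 2) = 0.874277
(d) P(1 ≤ X ≤ 2) = 0.666970

We have X ~ Binomial(n=5, p=0.27).

(a) Moments:
E[X] = 1.3500
Var(X) = 0.9855
σ = √Var(X) = 0.9927

(b) Point probability using PMF:
P(X = 1) = 0.383376

(c) Cumulative probability using CDF:
P(X ≤ 2) = F(2) = 0.874277

(d) Range probability:
P(1 ≤ X ≤ 2) = P(X ≤ 2) - P(X ≤ 0)
                   = F(2) - F(0)
                   = 0.874277 - 0.207307
                   = 0.666970

This means approximately 66.7% of outcomes fall in the interval [1, 2].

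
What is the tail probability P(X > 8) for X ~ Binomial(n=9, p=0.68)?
0.031087

We have X ~ Binomial(n=9, p=0.68).

P(X > 8) = 1 - P(X ≤ 8)
                = 1 - F(8)
                = 1 - 0.968913
                = 0.031087

So there's approximately a 3.1% chance that X exceeds 8.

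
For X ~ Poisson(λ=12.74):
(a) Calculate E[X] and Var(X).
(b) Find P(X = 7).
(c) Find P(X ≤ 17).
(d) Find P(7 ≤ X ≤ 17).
(a) E[X] = 12.7400, Var(X) = 12.7400
(b) P(X = 7) = 0.031684
(c) P(X ≤ 17) = 0.904185
(d) P(7 ≤ X ≤ 17) = 0.874071

We have X ~ Poisson(λ=12.74).

(a) Moments:
E[X] = 12.7400
Var(X) = 12.7400
σ = √Var(X) = 3.5693

(b) Point probability using PMF:
P(X = 7) = 0.031684

(c) Cumulative probability using CDF:
P(X ≤ 17) = F(17) = 0.904185

(d) Range probability:
P(7 ≤ X ≤ 17) = P(X ≤ 17) - P(X ≤ 6)
                   = F(17) - F(6)
                   = 0.904185 - 0.030114
                   = 0.874071

This means approximately 87.4% of outcomes fall in the interval [7, 17].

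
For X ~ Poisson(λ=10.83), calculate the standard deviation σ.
3.2909

We have X ~ Poisson(λ=10.83).

For a Poisson distribution with λ=10.83:
σ = √Var(X) = 3.2909

The standard deviation is the square root of the variance.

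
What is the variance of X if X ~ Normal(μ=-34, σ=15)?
225.0000

We have X ~ Normal(μ=-34, σ=15).

For a Normal distribution with μ=-34, σ=15:
Var(X) = 225.0000

The variance measures the spread of the distribution around the mean.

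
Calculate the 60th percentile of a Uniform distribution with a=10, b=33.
23.8000

We have X ~ Uniform(a=10, b=33).

We want to find x such that P(X ≤ x) = 0.6.

This is the 60th percentile, which means 60% of values fall below this point.

Using the inverse CDF (quantile function):
x = F⁻¹(0.6) = 23.8000

Verification: P(X ≤ 23.8000) = 0.6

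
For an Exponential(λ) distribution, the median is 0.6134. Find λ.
λ = 1.1300

For X ~ Exponential(λ), the CDF is F(x) = 1 - e^(-λx).
The median m satisfies F(m) = 0.5:
1 - e^(-λm) = 0.5
e^(-λm) = 0.5
λm = ln(2)
m = ln(2) / λ

Given m = 0.6134:
λ = ln(2) / 0.6134 = 0.693147 / 0.6134 = 1.1300

Verification: ln(2) / 1.1300 = 0.6134 ✓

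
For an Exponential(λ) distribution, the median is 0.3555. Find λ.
λ = 1.9498

For X ~ Exponential(λ), the CDF is F(x) = 1 - e^(-λx).
The median m satisfies F(m) = 0.5:
1 - e^(-λm) = 0.5
e^(-λm) = 0.5
λm = ln(2)
m = ln(2) / λ

Given m = 0.3555:
λ = ln(2) / 0.3555 = 0.693147 / 0.3555 = 1.9498

Verification: ln(2) / 1.9498 = 0.3555 ✓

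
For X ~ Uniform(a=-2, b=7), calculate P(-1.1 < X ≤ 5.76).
0.762222

We have X ~ Uniform(a=-2, b=7).

To find P(-1.1 < X ≤ 5.76), we use:
P(-1.1 < X ≤ 5.76) = P(X ≤ 5.76) - P(X ≤ -1.1)
                 = F(5.76) - F(-1.1)
                 = 0.862222 - 0.100000
                 = 0.762222

So there's approximately a 76.2% chance that X falls in this range.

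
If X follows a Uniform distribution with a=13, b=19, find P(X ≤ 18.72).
0.953333

We have X ~ Uniform(a=13, b=19).

The CDF gives us P(X ≤ k).

Using the CDF:
P(X ≤ 18.72) = 0.953333

This means there's approximately a 95.3% chance that X is at most 18.72.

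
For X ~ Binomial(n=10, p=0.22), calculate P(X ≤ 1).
0.318469

We have X ~ Binomial(n=10, p=0.22).

The CDF gives us P(X ≤ k).

Using the CDF:
P(X ≤ 1) = 0.318469

This means there's approximately a 31.8% chance that X is at most 1.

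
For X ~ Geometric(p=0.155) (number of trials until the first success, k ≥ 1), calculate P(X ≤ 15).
0.920044

We have X ~ Geometric(p=0.155) (number of trials until the first success, k ≥ 1).

The CDF gives us P(X ≤ k).

Using the CDF:
P(X ≤ 15) = 0.920044

This means there's approximately a 92.0% chance that X is at most 15.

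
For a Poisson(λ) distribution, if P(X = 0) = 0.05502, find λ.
λ = 2.9001

For a Poisson(λ) distribution, the PMF at 0 is:
P(X = 0) = λ^0 e^(-λ) / 0! = e^(-λ)

Given P(X = 0) = 0.05502:
e^(-λ) = 0.05502
-λ = ln(0.05502)
λ = -ln(0.05502) = 2.9001

Verification: e^(-2.9001) = 0.05502 ✓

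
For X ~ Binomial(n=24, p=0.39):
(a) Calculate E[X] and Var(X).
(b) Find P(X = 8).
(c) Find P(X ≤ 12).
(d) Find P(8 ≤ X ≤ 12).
(a) E[X] = 9.3600, Var(X) = 5.7096
(b) P(X = 8) = 0.144664
(c) P(X ≤ 12) = 0.904346
(d) P(8 ≤ X ≤ 12) = 0.683962

We have X ~ Binomial(n=24, p=0.39).

(a) Moments:
E[X] = 9.3600
Var(X) = 5.7096
σ = √Var(X) = 2.3895

(b) Point probability using PMF:
P(X = 8) = 0.144664

(c) Cumulative probability using CDF:
P(X ≤ 12) = F(12) = 0.904346

(d) Range probability:
P(8 ≤ X ≤ 12) = P(X ≤ 12) - P(X ≤ 7)
                   = F(12) - F(7)
                   = 0.904346 - 0.220383
                   = 0.683962

This means approximately 68.4% of outcomes fall in the interval [8, 12].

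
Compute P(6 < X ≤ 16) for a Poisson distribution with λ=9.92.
0.839386

We have X ~ Poisson(λ=9.92).

To find P(6 < X ≤ 16), we use:
P(6 < X ≤ 16) = P(X ≤ 16) - P(X ≤ 6)
                 = F(16) - F(6)
                 = 0.974653 - 0.135267
                 = 0.839386

So there's approximately a 83.9% chance that X falls in this range.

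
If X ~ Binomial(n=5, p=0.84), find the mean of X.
4.2000

We have X ~ Binomial(n=5, p=0.84).

For a Binomial distribution with n=5, p=0.84:
E[X] = 4.2000

This is the expected (average) value of X.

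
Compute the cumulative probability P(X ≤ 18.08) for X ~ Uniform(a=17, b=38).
0.051429

We have X ~ Uniform(a=17, b=38).

The CDF gives us P(X ≤ k).

Using the CDF:
P(X ≤ 18.08) = 0.051429

This means there's approximately a 5.1% chance that X is at most 18.08.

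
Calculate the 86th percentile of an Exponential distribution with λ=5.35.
0.3675

We have X ~ Exponential(λ=5.35).

We want to find x such that P(X ≤ x) = 0.86.

This is the 86th percentile, which means 86% of values fall below this point.

Using the inverse CDF (quantile function):
x = F⁻¹(0.86) = 0.3675

Verification: P(X ≤ 0.3675) = 0.86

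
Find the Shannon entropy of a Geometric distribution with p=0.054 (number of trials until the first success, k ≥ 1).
3.8913 nats

We have X ~ Geometric(p=0.054) (number of trials until the first success, k ≥ 1).

The Shannon entropy measures the uncertainty or information content of the distribution.

For a Geometric distribution with p=0.054 (number of trials until the first success, k ≥ 1):
H(X) = 3.8913 nats

(In bits, this would be 5.6139 bits.)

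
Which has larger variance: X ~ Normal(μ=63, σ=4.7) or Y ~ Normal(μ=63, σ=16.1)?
Y has larger variance (259.2100 > 22.0900)

Compute the variance for each distribution:

X ~ Normal(μ=63, σ=4.7):
Var(X) = 22.0900

Y ~ Normal(μ=63, σ=16.1):
Var(Y) = 259.2100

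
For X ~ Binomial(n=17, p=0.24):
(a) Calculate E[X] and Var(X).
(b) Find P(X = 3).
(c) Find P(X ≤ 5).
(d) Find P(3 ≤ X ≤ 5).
(a) E[X] = 4.0800, Var(X) = 3.1008
(b) P(X = 3) = 0.201620
(c) P(X ≤ 5) = 0.795081
(d) P(3 ≤ X ≤ 5) = 0.607428

We have X ~ Binomial(n=17, p=0.24).

(a) Moments:
E[X] = 4.0800
Var(X) = 3.1008
σ = √Var(X) = 1.7609

(b) Point probability using PMF:
P(X = 3) = 0.201620

(c) Cumulative probability using CDF:
P(X ≤ 5) = F(5) = 0.795081

(d) Range probability:
P(3 ≤ X ≤ 5) = P(X ≤ 5) - P(X ≤ 2)
                   = F(5) - F(2)
                   = 0.795081 - 0.187653
                   = 0.607428

This means approximately 60.7% of outcomes fall in the interval [3, 5].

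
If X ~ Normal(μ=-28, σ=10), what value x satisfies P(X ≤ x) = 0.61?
-25.2068

We have X ~ Normal(μ=-28, σ=10).

We want to find x such that P(X ≤ x) = 0.61.

This is the 61st percentile, which means 61% of values fall below this point.

Using the inverse CDF (quantile function):
x = F⁻¹(0.61) = -25.2068

Verification: P(X ≤ -25.2068) = 0.61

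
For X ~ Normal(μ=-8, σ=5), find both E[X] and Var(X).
E[X] = -8.0000, Var(X) = 25.0000

We have X ~ Normal(μ=-8, σ=5).

For a Normal distribution with μ=-8, σ=5:

Expected value:
E[X] = -8.0000

Variance:
Var(X) = 25.0000

Standard deviation:
σ = √Var(X) = 5.0000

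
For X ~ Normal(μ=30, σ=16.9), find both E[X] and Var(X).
E[X] = 30.0000, Var(X) = 285.6100

We have X ~ Normal(μ=30, σ=16.9).

For a Normal distribution with μ=30, σ=16.9:

Expected value:
E[X] = 30.0000

Variance:
Var(X) = 285.6100

Standard deviation:
σ = √Var(X) = 16.9000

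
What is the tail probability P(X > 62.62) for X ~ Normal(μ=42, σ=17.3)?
0.116649

We have X ~ Normal(μ=42, σ=17.3).

P(X > 62.62) = 1 - P(X ≤ 62.62)
                = 1 - F(62.62)
                = 1 - 0.883351
                = 0.116649

So there's approximately a 11.7% chance that X exceeds 62.62.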